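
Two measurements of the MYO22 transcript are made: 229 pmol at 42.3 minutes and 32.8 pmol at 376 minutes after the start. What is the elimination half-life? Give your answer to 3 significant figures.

Over Δt = 376 − 42.3 = 333.7 minutes, the level fell by a factor of 229/32.8 ≈ 6.9817.
n = log₂(6.9817) ≈ 2.8036 half-lives, so t½ = 333.7/2.8036 ≈ 119.03 minutes.

119 minutes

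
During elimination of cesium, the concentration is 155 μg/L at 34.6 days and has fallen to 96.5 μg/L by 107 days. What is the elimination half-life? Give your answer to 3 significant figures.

Over Δt = 107 − 34.6 = 72.4 days, the level fell by a factor of 155/96.5 ≈ 1.6062.
n = log₂(1.6062) ≈ 0.68367 half-lives, so t½ = 72.4/0.68367 ≈ 105.9 days.

106 days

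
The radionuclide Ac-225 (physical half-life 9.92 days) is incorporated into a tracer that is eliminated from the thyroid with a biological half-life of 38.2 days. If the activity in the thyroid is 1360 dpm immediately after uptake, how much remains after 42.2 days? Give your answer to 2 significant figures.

1/t_eff = 1/t_phys + 1/t_biol = 1/9.92 + 1/38.2 = 0.12698 per day.
t_eff = 9.92 × 38.2 / (9.92 + 38.2) ≈ 7.875 days.
Remaining = 1360 × (1/2)^(42.2/7.875) = 1360 × (1/2)^5.3587 ≈ 33.143 dpm.

33 dpm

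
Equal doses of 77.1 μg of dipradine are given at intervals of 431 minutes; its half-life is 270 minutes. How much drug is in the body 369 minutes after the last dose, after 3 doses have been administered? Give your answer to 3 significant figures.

The 3 doses were given 1231, 800, 369 minutes ago.
Total = 77.1·(1/2)^(1231/270) + 77.1·(1/2)^(800/270) + 77.1·(1/2)^(369/270)
      = 3.2702 + 9.8881 + 29.898 ≈ 43.057 μg.

43.1 μg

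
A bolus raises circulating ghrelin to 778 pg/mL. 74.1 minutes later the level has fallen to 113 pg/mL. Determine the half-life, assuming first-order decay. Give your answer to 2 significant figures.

A/A₀ = 113/778 ≈ 0.14524.
n = log₂(6.885) ≈ 2.7834 half-lives elapsed in 74.1 minutes.
t½ = 74.1/2.7834 ≈ 26.622 minutes.

27 minutes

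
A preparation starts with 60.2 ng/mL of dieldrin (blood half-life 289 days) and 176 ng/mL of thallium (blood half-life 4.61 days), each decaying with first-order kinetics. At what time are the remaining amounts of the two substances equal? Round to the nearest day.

7 days

Set 60.2·(1/2)^(t/289) = 176·(1/2)^(t/4.61).
Taking log₂: log₂(60.2/176) = t·(1/289 − 1/4.61).
log₂(0.34205) = -1.5477; 1/289 − 1/4.61 = -0.21346.
t = -1.5477 / -0.21346 ≈ 7.2507 days.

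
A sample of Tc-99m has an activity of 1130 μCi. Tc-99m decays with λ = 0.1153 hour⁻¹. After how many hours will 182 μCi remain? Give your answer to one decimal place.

t½ = ln 2 / λ = 0.69315 / 0.1153 ≈ 6.0117 hours.
Fraction remaining = 182/1130 ≈ 0.16106.
n = log₂(1130/182) = ln(6.2088)/ln 2 ≈ 2.6343 half-lives.
t = n × t½ = 2.6343 × 6.0117 ≈ 15.837 hours.

15.8 hours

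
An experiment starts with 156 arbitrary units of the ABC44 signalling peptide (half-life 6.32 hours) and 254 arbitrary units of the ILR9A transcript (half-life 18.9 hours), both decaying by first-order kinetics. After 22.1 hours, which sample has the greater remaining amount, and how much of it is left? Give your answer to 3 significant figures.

ILR9A transcript, 113 arbitrary units

ABC44 signalling peptide: 156 × (1/2)^3.4968 ≈ 13.819 arbitrary units.
ILR9A transcript: 254 × (1/2)^1.1693 ≈ 112.94 arbitrary units.
ILR9A transcript has more remaining, at ≈ 112.94 arbitrary units.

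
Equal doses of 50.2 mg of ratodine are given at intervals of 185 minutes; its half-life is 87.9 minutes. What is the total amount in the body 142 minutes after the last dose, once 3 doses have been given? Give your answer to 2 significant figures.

21 mg

The 3 doses were given 512, 327, 142 minutes ago.
Total = 50.2·(1/2)^(512/87.9) + 50.2·(1/2)^(327/87.9) + 50.2·(1/2)^(142/87.9)
      = 0.88565 + 3.8092 + 16.383 ≈ 21.078 mg.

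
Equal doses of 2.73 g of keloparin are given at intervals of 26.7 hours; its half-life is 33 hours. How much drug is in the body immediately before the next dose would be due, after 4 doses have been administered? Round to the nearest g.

The 4 doses were given 106.8, 80.1, 53.4, 26.7 hours ago.
Total = 2.73·(1/2)^(106.8/33) + 2.73·(1/2)^(80.1/33) + 2.73·(1/2)^(53.4/33) + 2.73·(1/2)^(26.7/33)
      = 0.28968 + 0.50755 + 0.88929 + 1.5581 ≈ 3.2446 g.

3 g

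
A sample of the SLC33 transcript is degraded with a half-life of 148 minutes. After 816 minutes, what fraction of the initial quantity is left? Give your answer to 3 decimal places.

n = 816/148 ≈ 5.5135 half-lives.
Fraction remaining = (1/2)^5.5135 ≈ 0.021891.

0.022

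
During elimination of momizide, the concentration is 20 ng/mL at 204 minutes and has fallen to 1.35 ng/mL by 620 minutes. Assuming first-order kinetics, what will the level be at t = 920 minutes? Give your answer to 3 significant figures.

0.193 ng/mL

Over Δt = 620 − 204 = 416 minutes, the level fell by a factor of 20/1.35 ≈ 14.815.
n = log₂(14.815) ≈ 3.889 half-lives, so t½ = 416/3.889 ≈ 106.97 minutes.
From t = 620 to t = 920: 1.35 × (1/2)^((920−620)/106.97) ≈ 0.19323 ng/mL.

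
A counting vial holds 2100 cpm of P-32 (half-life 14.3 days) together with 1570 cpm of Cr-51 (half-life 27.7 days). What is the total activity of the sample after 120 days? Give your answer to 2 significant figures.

P-32: 2100 × (1/2)^(120/14.3) = 2100 × (1/2)^8.3916 ≈ 6.2531 cpm.
Cr-51: 1570 × (1/2)^(120/27.7) = 1570 × (1/2)^4.3321 ≈ 77.947 cpm.
Total = 6.2531 + 77.947 ≈ 84.2 cpm.

84 cpm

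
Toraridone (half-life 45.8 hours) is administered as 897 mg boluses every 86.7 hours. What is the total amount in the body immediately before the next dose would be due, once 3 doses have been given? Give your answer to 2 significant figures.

The 3 doses were given 260.1, 173.4, 86.7 hours ago.
Total = 897·(1/2)^(260.1/45.8) + 897·(1/2)^(173.4/45.8) + 897·(1/2)^(86.7/45.8)
      = 17.508 + 65.026 + 241.51 ≈ 324.05 mg.

320 mg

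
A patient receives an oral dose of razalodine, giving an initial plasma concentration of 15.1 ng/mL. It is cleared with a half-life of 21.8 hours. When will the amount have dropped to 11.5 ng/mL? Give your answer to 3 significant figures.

8.57 hours

Fraction remaining = 11.5/15.1 ≈ 0.76159.
n = log₂(15.1/11.5) = ln(1.313)/ln 2 ≈ 0.39291 half-lives.
t = n × t½ = 0.39291 × 21.8 ≈ 8.5655 hours.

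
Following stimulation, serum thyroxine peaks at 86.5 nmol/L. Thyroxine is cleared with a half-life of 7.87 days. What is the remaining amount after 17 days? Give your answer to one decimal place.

Number of half-lives: n = 17/7.87 ≈ 2.1601.
Remaining = 86.5 × (1/2)^2.1601 = 86.5 × 0.22374 ≈ 19.354 nmol/L.

19.4 nmol/L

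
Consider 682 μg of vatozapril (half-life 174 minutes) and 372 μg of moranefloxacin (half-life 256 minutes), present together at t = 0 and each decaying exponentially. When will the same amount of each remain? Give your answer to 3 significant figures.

Set 682·(1/2)^(t/174) = 372·(1/2)^(t/256).
Taking log₂: log₂(682/372) = t·(1/174 − 1/256).
log₂(1.8333) = 0.87447; 1/174 − 1/256 = 0.0018409.
t = 0.87447 / 0.0018409 ≈ 475.03 minutes.

475 minutes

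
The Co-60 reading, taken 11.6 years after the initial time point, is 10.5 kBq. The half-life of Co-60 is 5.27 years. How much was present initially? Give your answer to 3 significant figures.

48.3 kBq

Number of half-lives elapsed: n = 11.6/5.27 ≈ 2.2011.
A₀ = A × 2^n = 10.5 × 2^2.2011 = 10.5 × 4.5984 ≈ 48.283 kBq.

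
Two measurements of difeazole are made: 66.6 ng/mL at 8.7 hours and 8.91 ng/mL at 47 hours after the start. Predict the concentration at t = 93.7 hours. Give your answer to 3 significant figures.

0.767 ng/mL

Over Δt = 47 − 8.7 = 38.3 hours, the level fell by a factor of 66.6/8.91 ≈ 7.4747.
n = log₂(7.4747) ≈ 2.902 half-lives, so t½ = 38.3/2.902 ≈ 13.198 hours.
From t = 47 to t = 93.7: 8.91 × (1/2)^((93.7−47)/13.198) ≈ 0.7668 ng/mL.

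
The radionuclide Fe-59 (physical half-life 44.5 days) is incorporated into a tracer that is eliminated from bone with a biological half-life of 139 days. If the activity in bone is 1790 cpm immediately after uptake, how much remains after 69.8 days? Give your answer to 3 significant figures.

1/t_eff = 1/t_phys + 1/t_biol = 1/44.5 + 1/139 = 0.029666 per day.
t_eff = 44.5 × 139 / (44.5 + 139) ≈ 33.708 days.
Remaining = 1790 × (1/2)^(69.8/33.708) = 1790 × (1/2)^2.0707 ≈ 426.1 cpm.

426 cpm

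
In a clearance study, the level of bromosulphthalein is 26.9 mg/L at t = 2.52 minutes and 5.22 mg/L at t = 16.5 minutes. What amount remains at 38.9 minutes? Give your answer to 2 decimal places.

0.38 mg/L

Over Δt = 16.5 − 2.52 = 13.98 minutes, the level fell by a factor of 26.9/5.22 ≈ 5.1533.
n = log₂(5.1533) ≈ 2.3655 half-lives, so t½ = 13.98/2.3655 ≈ 5.91 minutes.
From t = 16.5 to t = 38.9: 5.22 × (1/2)^((38.9−16.5)/5.91) ≈ 0.37732 mg/L.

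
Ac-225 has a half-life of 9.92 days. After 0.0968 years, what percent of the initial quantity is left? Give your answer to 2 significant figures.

8.5%

0.0968 years = 35.332 days.
n = 35.332/9.92 ≈ 3.5617 half-lives.
Fraction remaining = (1/2)^3.5617 ≈ 0.084688, i.e. 8.4688%.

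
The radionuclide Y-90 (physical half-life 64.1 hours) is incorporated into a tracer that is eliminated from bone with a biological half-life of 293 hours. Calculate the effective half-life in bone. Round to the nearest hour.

53 hours

1/t_eff = 1/t_phys + 1/t_biol = 1/64.1 + 1/293 = 0.019014 per hour.
t_eff = 64.1 × 293 / (64.1 + 293) ≈ 52.594 hours.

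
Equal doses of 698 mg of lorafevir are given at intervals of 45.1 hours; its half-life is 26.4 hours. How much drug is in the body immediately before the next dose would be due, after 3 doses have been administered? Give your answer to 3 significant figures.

299 mg

The 3 doses were given 135.3, 90.2, 45.1 hours ago.
Total = 698·(1/2)^(135.3/26.4) + 698·(1/2)^(90.2/26.4) + 698·(1/2)^(45.1/26.4)
      = 20.002 + 65.364 + 213.6 ≈ 298.96 mg.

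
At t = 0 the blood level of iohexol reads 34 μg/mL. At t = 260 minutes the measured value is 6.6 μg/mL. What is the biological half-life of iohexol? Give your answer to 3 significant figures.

A/A₀ = 6.6/34 ≈ 0.19412.
n = log₂(5.1515) ≈ 2.365 half-lives elapsed in 260 minutes.
t½ = 260/2.365 ≈ 109.94 minutes.

110 minutes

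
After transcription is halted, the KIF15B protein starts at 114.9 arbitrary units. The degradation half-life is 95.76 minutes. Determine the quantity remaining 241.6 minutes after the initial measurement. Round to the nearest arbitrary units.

20 arbitrary units

Number of half-lives: n = 241.6/95.76 ≈ 2.523.
Remaining = 114.9 × (1/2)^2.523 = 114.9 × 0.17398 ≈ 19.991 arbitrary units.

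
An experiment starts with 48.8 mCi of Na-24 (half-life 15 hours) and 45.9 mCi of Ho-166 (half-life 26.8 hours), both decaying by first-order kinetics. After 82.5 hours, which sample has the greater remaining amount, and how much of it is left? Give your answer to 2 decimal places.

Na-24: 48.8 × (1/2)^5.5 ≈ 1.0783 mCi.
Ho-166: 45.9 × (1/2)^3.0784 ≈ 5.4342 mCi.
Ho-166 has more remaining, at ≈ 5.4342 mCi.

Ho-166, 5.43 mCi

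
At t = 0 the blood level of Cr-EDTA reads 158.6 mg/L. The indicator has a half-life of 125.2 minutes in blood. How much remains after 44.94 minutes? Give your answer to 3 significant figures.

Number of half-lives: n = 44.94/125.2 ≈ 0.35895.
Remaining = 158.6 × (1/2)^0.35895 = 158.6 × 0.77973 ≈ 123.67 mg/L.

124 mg/L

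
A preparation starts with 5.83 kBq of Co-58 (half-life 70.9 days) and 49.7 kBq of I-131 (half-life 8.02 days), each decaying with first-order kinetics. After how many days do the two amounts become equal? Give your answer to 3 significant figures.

Set 5.83·(1/2)^(t/70.9) = 49.7·(1/2)^(t/8.02).
Taking log₂: log₂(5.83/49.7) = t·(1/70.9 − 1/8.02).
log₂(0.1173) = -3.0917; 1/70.9 − 1/8.02 = -0.11058.
t = -3.0917 / -0.11058 ≈ 27.958 days.

28.0 days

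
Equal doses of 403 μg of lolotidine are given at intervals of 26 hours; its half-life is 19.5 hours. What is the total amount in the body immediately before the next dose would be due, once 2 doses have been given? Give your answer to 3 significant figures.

The 2 doses were given 52, 26 hours ago.
Total = 403·(1/2)^(52/19.5) + 403·(1/2)^(26/19.5)
      = 63.469 + 159.93 ≈ 223.4 μg.

223 μg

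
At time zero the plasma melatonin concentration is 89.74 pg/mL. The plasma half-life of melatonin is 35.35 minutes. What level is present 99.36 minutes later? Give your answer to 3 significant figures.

12.8 pg/mL

Number of half-lives: n = 99.36/35.35 ≈ 2.8107.
Remaining = 89.74 × (1/2)^2.8107 = 89.74 × 0.14252 ≈ 12.79 pg/mL.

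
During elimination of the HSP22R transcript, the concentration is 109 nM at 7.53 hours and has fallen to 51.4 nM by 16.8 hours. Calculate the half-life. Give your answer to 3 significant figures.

Over Δt = 16.8 − 7.53 = 9.27 hours, the level fell by a factor of 109/51.4 ≈ 2.1206.
n = log₂(2.1206) ≈ 1.0845 half-lives, so t½ = 9.27/1.0845 ≈ 8.5478 hours.

8.55 hours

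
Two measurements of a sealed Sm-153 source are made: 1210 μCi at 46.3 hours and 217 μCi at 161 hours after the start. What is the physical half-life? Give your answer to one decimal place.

Over Δt = 161 − 46.3 = 114.7 hours, the level fell by a factor of 1210/217 ≈ 5.576.
n = log₂(5.576) ≈ 2.4792 half-lives, so t½ = 114.7/2.4792 ≈ 46.264 hours.

46.3 hours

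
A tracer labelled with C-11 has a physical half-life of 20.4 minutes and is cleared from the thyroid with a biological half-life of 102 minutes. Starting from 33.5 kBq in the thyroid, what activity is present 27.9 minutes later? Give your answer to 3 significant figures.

10.7 kBq

1/t_eff = 1/t_phys + 1/t_biol = 1/20.4 + 1/102 = 0.058824 per minute.
t_eff = 20.4 × 102 / (20.4 + 102) ≈ 17 minutes.
Remaining = 33.5 × (1/2)^(27.9/17) = 33.5 × (1/2)^1.6412 ≈ 10.74 kBq.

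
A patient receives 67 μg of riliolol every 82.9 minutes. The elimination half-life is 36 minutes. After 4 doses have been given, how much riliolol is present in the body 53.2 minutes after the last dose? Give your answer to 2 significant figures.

30 μg

The 4 doses were given 301.9, 219, 136.1, 53.2 minutes ago.
Total = 67·(1/2)^(301.9/36) + 67·(1/2)^(219/36) + 67·(1/2)^(136.1/36) + 67·(1/2)^(53.2/36)
      = 0.20026 + 0.98812 + 4.8754 + 24.056 ≈ 30.12 μg.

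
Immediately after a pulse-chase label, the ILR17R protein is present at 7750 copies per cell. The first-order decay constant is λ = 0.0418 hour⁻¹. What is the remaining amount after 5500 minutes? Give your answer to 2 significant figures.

t½ = ln 2 / λ = 0.69315 / 0.0418 ≈ 16.582 hours.
Convert the elapsed time: 5500 minutes = 91.6667 hours.
Number of half-lives: n = 91.6667/16.582 ≈ 5.5279.
Remaining = 7750 × (1/2)^5.5279 = 7750 × 0.021673 ≈ 167.97 copies per cell.

170 copies per cell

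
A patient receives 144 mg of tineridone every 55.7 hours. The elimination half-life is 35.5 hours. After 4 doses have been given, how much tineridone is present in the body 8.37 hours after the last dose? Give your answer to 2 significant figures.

180 mg

The 4 doses were given 175.47, 119.77, 64.07, 8.37 hours ago.
Total = 144·(1/2)^(175.47/35.5) + 144·(1/2)^(119.77/35.5) + 144·(1/2)^(64.07/35.5) + 144·(1/2)^(8.37/35.5)
      = 4.6819 + 13.891 + 41.216 + 122.29 ≈ 182.08 mg.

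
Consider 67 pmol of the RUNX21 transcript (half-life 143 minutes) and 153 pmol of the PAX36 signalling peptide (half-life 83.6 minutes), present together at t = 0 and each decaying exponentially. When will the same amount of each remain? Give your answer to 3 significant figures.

Set 67·(1/2)^(t/143) = 153·(1/2)^(t/83.6).
Taking log₂: log₂(67/153) = t·(1/143 − 1/83.6).
log₂(0.43791) = -1.1913; 1/143 − 1/83.6 = -0.0049687.
t = -1.1913 / -0.0049687 ≈ 239.76 minutes.

240 minutes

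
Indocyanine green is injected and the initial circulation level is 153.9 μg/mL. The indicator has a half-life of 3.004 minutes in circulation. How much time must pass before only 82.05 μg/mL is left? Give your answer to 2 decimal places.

2.73 minutes

Fraction remaining = 82.05/153.9 ≈ 0.53314.
n = log₂(153.9/82.05) = ln(1.8757)/ln 2 ≈ 0.90742 half-lives.
t = n × t½ = 0.90742 × 3.004 ≈ 2.7259 minutes.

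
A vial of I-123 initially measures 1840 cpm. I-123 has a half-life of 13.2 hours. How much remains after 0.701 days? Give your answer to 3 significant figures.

761 cpm

Convert the elapsed time: 0.701 days = 16.824 hours.
Number of half-lives: n = 16.824/13.2 ≈ 1.2745.
Remaining = 1840 × (1/2)^1.2745 = 1840 × 0.41336 ≈ 760.57 cpm.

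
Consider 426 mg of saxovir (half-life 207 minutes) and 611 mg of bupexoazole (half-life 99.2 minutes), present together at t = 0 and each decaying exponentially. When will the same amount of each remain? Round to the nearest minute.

99 minutes

Set 426·(1/2)^(t/207) = 611·(1/2)^(t/99.2).
Taking log₂: log₂(426/611) = t·(1/207 − 1/99.2).
log₂(0.69722) = -0.52032; 1/207 − 1/99.2 = -0.0052497.
t = -0.52032 / -0.0052497 ≈ 99.114 minutes.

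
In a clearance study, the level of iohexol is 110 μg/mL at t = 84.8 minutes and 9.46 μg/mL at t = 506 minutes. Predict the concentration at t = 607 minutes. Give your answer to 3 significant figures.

5.25 μg/mL

Over Δt = 506 − 84.8 = 421.2 minutes, the level fell by a factor of 110/9.46 ≈ 11.628.
n = log₂(11.628) ≈ 3.5395 half-lives, so t½ = 421.2/3.5395 ≈ 119 minutes.
From t = 506 to t = 607: 9.46 × (1/2)^((607−506)/119) ≈ 5.2528 μg/mL.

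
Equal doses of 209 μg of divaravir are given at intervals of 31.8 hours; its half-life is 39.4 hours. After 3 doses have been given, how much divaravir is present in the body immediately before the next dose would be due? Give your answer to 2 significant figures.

The 3 doses were given 95.4, 63.6, 31.8 hours ago.
Total = 209·(1/2)^(95.4/39.4) + 209·(1/2)^(63.6/39.4) + 209·(1/2)^(31.8/39.4)
      = 39.017 + 68.268 + 119.45 ≈ 226.73 μg.

230 μg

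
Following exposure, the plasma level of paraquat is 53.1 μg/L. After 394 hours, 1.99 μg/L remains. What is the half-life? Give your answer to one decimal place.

A/A₀ = 1.99/53.1 ≈ 0.037476.
n = log₂(26.683) ≈ 4.7379 half-lives elapsed in 394 hours.
t½ = 394/4.7379 ≈ 83.16 hours.

83.2 hours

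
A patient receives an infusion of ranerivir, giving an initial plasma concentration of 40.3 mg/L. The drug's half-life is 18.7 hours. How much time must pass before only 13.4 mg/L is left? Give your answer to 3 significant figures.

29.7 hours

Fraction remaining = 13.4/40.3 ≈ 0.33251.
n = log₂(40.3/13.4) = ln(3.0075)/ln 2 ≈ 1.5885 half-lives.
t = n × t½ = 1.5885 × 18.7 ≈ 29.706 hours.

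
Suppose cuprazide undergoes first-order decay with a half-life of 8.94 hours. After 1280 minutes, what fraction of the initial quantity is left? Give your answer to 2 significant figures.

0.19

1280 minutes = 21.3333 hours.
n = 21.3333/8.94 ≈ 2.3863 half-lives.
Fraction remaining = (1/2)^2.3863 ≈ 0.19128.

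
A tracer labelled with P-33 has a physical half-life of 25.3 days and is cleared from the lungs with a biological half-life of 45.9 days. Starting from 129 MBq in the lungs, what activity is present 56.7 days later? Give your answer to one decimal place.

1/t_eff = 1/t_phys + 1/t_biol = 1/25.3 + 1/45.9 = 0.061312 per day.
t_eff = 25.3 × 45.9 / (25.3 + 45.9) ≈ 16.31 days.
Remaining = 129 × (1/2)^(56.7/16.31) = 129 × (1/2)^3.4764 ≈ 11.59 MBq.

11.6 MBq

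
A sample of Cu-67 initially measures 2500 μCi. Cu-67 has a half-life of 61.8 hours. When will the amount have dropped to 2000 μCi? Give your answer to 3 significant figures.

Fraction remaining = 2000/2500 ≈ 0.8.
n = log₂(2500/2000) = ln(1.25)/ln 2 ≈ 0.32193 half-lives.
t = n × t½ = 0.32193 × 61.8 ≈ 19.895 hours.

19.9 hours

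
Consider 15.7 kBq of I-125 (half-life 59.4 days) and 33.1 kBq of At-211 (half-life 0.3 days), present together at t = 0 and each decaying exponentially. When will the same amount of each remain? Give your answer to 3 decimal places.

Set 15.7·(1/2)^(t/59.4) = 33.1·(1/2)^(t/0.3).
Taking log₂: log₂(15.7/33.1) = t·(1/59.4 − 1/0.3).
log₂(0.47432) = -1.0761; 1/59.4 − 1/0.3 = -3.3165.
t = -1.0761 / -3.3165 ≈ 0.32446 days.

0.324 days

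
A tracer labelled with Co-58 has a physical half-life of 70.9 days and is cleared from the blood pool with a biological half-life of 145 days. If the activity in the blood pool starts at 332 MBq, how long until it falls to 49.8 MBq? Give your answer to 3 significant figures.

130 days

1/t_eff = 1/t_phys + 1/t_biol = 1/70.9 + 1/145 = 0.021001 per day.
t_eff = 70.9 × 145 / (70.9 + 145) ≈ 47.617 days.
n = log₂(332/49.8) ≈ 2.737; t = 2.737 × 47.617 ≈ 130.33 days.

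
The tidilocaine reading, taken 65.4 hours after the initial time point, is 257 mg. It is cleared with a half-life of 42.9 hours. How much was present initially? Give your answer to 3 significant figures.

Number of half-lives elapsed: n = 65.4/42.9 ≈ 1.5245.
A₀ = A × 2^n = 257 × 2^1.5245 = 257 × 2.8768 ≈ 739.34 mg.

739 mg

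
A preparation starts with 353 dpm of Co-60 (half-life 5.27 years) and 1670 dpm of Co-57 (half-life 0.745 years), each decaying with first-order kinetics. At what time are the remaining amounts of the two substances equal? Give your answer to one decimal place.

1.9 years

Set 353·(1/2)^(t/5.27) = 1670·(1/2)^(t/0.745).
Taking log₂: log₂(353/1670) = t·(1/5.27 − 1/0.745).
log₂(0.21138) = -2.2421; 1/5.27 − 1/0.745 = -1.1525.
t = -2.2421 / -1.1525 ≈ 1.9454 years.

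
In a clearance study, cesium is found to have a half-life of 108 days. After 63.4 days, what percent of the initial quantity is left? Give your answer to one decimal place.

66.6%

n = 63.4/108 ≈ 0.58704 half-lives.
Fraction remaining = (1/2)^0.58704 ≈ 0.66571, i.e. 66.571%.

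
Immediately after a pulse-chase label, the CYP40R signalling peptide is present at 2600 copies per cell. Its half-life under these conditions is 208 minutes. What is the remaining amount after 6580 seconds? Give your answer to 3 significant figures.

1800 copies per cell

Convert the elapsed time: 6580 seconds = 109.667 minutes.
Number of half-lives: n = 109.667/208 ≈ 0.52724.
Remaining = 2600 × (1/2)^0.52724 = 2600 × 0.69388 ≈ 1804.1 copies per cell.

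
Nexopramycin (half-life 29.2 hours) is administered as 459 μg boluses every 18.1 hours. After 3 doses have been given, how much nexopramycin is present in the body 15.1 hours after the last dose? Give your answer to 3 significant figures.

The 3 doses were given 51.3, 33.2, 15.1 hours ago.
Total = 459·(1/2)^(51.3/29.2) + 459·(1/2)^(33.2/29.2) + 459·(1/2)^(15.1/29.2)
      = 135.82 + 208.71 + 320.73 ≈ 665.26 μg.

665 μg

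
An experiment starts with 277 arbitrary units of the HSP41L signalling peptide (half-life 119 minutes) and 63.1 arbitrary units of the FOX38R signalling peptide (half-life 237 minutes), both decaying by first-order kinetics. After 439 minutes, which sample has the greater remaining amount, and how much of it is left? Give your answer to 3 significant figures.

HSP41L signalling peptide, 21.5 arbitrary units

HSP41L signalling peptide: 277 × (1/2)^3.6891 ≈ 21.476 arbitrary units.
FOX38R signalling peptide: 63.1 × (1/2)^1.8523 ≈ 17.475 arbitrary units.
HSP41L signalling peptide has more remaining, at ≈ 21.476 arbitrary units.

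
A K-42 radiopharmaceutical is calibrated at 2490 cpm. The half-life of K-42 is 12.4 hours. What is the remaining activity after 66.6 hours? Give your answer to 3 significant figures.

Number of half-lives: n = 66.6/12.4 ≈ 5.371.
Remaining = 2490 × (1/2)^5.371 = 2490 × 0.024164 ≈ 60.17 cpm.

60.2 cpm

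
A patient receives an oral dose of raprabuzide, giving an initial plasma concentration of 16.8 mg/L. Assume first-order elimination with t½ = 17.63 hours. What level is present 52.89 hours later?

Elapsed time is 3 half-lives (52.89/17.63).
Each half-life halves the amount: 16.8 × (1/2)^3 = 16.8/8 = 2.1 mg/L.

2.1 mg/L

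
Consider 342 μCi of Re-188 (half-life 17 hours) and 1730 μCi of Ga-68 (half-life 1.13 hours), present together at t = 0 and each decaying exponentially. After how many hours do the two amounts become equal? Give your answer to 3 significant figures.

Set 342·(1/2)^(t/17) = 1730·(1/2)^(t/1.13).
Taking log₂: log₂(342/1730) = t·(1/17 − 1/1.13).
log₂(0.19769) = -2.3387; 1/17 − 1/1.13 = -0.82613.
t = -2.3387 / -0.82613 ≈ 2.8309 hours.

2.83 hours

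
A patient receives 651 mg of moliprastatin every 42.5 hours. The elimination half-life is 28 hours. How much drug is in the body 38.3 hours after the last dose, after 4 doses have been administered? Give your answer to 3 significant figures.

The 4 doses were given 165.8, 123.3, 80.8, 38.3 hours ago.
Total = 651·(1/2)^(165.8/28) + 651·(1/2)^(123.3/28) + 651·(1/2)^(80.8/28) + 651·(1/2)^(38.3/28)
      = 10.741 + 30.759 + 88.083 + 252.24 ≈ 381.82 mg.

382 mg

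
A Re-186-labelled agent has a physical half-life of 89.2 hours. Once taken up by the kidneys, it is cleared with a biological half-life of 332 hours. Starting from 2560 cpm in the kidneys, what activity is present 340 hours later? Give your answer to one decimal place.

1/t_eff = 1/t_phys + 1/t_biol = 1/89.2 + 1/332 = 0.014223 per hour.
t_eff = 89.2 × 332 / (89.2 + 332) ≈ 70.31 hours.
Remaining = 2560 × (1/2)^(340/70.31) = 2560 × (1/2)^4.8358 ≈ 89.646 cpm.

89.6 cpm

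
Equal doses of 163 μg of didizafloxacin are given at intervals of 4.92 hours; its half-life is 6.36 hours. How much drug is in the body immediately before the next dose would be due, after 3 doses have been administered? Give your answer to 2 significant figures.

180 μg

The 3 doses were given 14.76, 9.84, 4.92 hours ago.
Total = 163·(1/2)^(14.76/6.36) + 163·(1/2)^(9.84/6.36) + 163·(1/2)^(4.92/6.36)
      = 32.627 + 55.775 + 95.349 ≈ 183.75 μg.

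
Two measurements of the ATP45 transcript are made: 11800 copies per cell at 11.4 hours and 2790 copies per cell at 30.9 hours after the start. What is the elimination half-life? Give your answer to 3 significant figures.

9.37 hours

Over Δt = 30.9 − 11.4 = 19.5 hours, the level fell by a factor of 11800/2790 ≈ 4.2294.
n = log₂(4.2294) ≈ 2.0804 half-lives, so t½ = 19.5/2.0804 ≈ 9.373 hours.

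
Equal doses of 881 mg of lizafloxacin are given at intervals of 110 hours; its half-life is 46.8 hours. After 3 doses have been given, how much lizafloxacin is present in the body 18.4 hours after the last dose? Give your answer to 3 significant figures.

828 mg

The 3 doses were given 238.4, 128.4, 18.4 hours ago.
Total = 881·(1/2)^(238.4/46.8) + 881·(1/2)^(128.4/46.8) + 881·(1/2)^(18.4/46.8)
      = 25.794 + 131.54 + 670.85 ≈ 828.18 mg.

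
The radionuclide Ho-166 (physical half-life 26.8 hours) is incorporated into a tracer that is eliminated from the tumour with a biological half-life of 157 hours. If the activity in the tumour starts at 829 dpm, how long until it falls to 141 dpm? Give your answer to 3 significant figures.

58.5 hours

1/t_eff = 1/t_phys + 1/t_biol = 1/26.8 + 1/157 = 0.043683 per hour.
t_eff = 26.8 × 157 / (26.8 + 157) ≈ 22.892 hours.
n = log₂(829/141) ≈ 2.5557; t = 2.5557 × 22.892 ≈ 58.505 hours.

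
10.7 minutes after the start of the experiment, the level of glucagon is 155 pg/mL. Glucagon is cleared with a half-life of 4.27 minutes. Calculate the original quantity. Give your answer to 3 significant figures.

880 pg/mL

Number of half-lives elapsed: n = 10.7/4.27 ≈ 2.5059.
A₀ = A × 2^n = 155 × 2^2.5059 = 155 × 5.6799 ≈ 880.38 pg/mL.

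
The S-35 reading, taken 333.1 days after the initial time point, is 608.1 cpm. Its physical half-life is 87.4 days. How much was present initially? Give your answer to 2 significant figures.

Number of half-lives elapsed: n = 333.1/87.4 ≈ 3.8112.
A₀ = A × 2^n = 608.1 × 2^3.8112 = 608.1 × 14.037 ≈ 8536.2 cpm.

8500 cpm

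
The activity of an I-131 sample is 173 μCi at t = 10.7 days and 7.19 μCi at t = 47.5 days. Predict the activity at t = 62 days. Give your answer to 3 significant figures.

Over Δt = 47.5 − 10.7 = 36.8 days, the level fell by a factor of 173/7.19 ≈ 24.061.
n = log₂(24.061) ≈ 4.5886 half-lives, so t½ = 36.8/4.5886 ≈ 8.0198 days.
From t = 47.5 to t = 62: 7.19 × (1/2)^((62−47.5)/8.0198) ≈ 2.0533 μCi.

2.05 μCi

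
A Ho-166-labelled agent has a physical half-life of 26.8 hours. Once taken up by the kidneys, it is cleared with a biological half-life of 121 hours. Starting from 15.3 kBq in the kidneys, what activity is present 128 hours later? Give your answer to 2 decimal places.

0.27 kBq

1/t_eff = 1/t_phys + 1/t_biol = 1/26.8 + 1/121 = 0.045578 per hour.
t_eff = 26.8 × 121 / (26.8 + 121) ≈ 21.94 hours.
Remaining = 15.3 × (1/2)^(128/21.94) = 15.3 × (1/2)^5.834 ≈ 0.26822 kBq.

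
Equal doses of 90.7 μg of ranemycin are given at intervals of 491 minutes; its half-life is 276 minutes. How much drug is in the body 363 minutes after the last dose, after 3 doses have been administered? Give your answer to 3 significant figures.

The 3 doses were given 1345, 854, 363 minutes ago.
Total = 90.7·(1/2)^(1345/276) + 90.7·(1/2)^(854/276) + 90.7·(1/2)^(363/276)
      = 3.0948 + 10.621 + 36.449 ≈ 50.165 μg.

50.2 μg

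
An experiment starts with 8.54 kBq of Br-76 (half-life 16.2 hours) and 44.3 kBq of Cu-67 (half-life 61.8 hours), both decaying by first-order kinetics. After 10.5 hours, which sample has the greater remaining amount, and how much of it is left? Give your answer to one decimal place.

Br-76: 8.54 × (1/2)^0.64815 ≈ 5.4494 kBq.
Cu-67: 44.3 × (1/2)^0.1699 ≈ 39.378 kBq.
Cu-67 has more remaining, at ≈ 39.378 kBq.

Cu-67, 39.4 kBq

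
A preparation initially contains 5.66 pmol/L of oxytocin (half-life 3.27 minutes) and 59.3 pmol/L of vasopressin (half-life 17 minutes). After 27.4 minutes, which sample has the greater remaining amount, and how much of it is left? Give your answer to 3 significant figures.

vasopressin, 19.4 pmol/L

oxytocin: 5.66 × (1/2)^8.3792 ≈ 0.016999 pmol/L.
vasopressin: 59.3 × (1/2)^1.6118 ≈ 19.403 pmol/L.
Vasopressin has more remaining, at ≈ 19.403 pmol/L.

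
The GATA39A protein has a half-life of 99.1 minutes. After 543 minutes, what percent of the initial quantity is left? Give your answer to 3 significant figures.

2.24%

n = 543/99.1 ≈ 5.4793 half-lives.
Fraction remaining = (1/2)^5.4793 ≈ 0.022416, i.e. 2.2416%.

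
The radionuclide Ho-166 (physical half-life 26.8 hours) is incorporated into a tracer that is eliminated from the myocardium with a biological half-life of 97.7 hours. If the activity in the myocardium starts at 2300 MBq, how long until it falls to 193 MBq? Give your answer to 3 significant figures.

1/t_eff = 1/t_phys + 1/t_biol = 1/26.8 + 1/97.7 = 0.047549 per hour.
t_eff = 26.8 × 97.7 / (26.8 + 97.7) ≈ 21.031 hours.
n = log₂(2300/193) ≈ 3.575; t = 3.575 × 21.031 ≈ 75.185 hours.

75.2 hours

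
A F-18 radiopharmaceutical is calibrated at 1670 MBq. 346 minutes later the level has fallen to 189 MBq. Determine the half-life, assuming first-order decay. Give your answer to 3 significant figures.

A/A₀ = 189/1670 ≈ 0.11317.
n = log₂(8.836) ≈ 3.1434 half-lives elapsed in 346 minutes.
t½ = 346/3.1434 ≈ 110.07 minutes.

110 minutes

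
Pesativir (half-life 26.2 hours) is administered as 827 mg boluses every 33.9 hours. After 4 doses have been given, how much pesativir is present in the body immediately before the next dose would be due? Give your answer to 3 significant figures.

The 4 doses were given 135.6, 101.7, 67.8, 33.9 hours ago.
Total = 827·(1/2)^(135.6/26.2) + 827·(1/2)^(101.7/26.2) + 827·(1/2)^(67.8/26.2) + 827·(1/2)^(33.9/26.2)
      = 22.882 + 56.105 + 137.56 + 337.29 ≈ 553.84 mg.

554 mg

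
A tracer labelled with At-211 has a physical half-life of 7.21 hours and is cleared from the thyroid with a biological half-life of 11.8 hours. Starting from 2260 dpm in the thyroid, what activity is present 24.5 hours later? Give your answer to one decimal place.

1/t_eff = 1/t_phys + 1/t_biol = 1/7.21 + 1/11.8 = 0.22344 per hour.
t_eff = 7.21 × 11.8 / (7.21 + 11.8) ≈ 4.4754 hours.
Remaining = 2260 × (1/2)^(24.5/4.4754) = 2260 × (1/2)^5.4743 ≈ 50.836 dpm.

50.8 dpm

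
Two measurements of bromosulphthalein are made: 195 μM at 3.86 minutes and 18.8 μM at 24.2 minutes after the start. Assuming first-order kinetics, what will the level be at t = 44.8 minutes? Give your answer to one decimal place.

Over Δt = 24.2 − 3.86 = 20.34 minutes, the level fell by a factor of 195/18.8 ≈ 10.372.
n = log₂(10.372) ≈ 3.3747 half-lives, so t½ = 20.34/3.3747 ≈ 6.0273 minutes.
From t = 24.2 to t = 44.8: 18.8 × (1/2)^((44.8−24.2)/6.0273) ≈ 1.7591 μM.

1.8 μM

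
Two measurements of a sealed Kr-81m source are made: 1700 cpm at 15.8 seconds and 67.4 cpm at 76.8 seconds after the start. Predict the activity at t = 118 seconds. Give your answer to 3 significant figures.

Over Δt = 76.8 − 15.8 = 61 seconds, the level fell by a factor of 1700/67.4 ≈ 25.223.
n = log₂(25.223) ≈ 4.6566 half-lives, so t½ = 61/4.6566 ≈ 13.1 seconds.
From t = 76.8 to t = 118: 67.4 × (1/2)^((118−76.8)/13.1) ≈ 7.6186 cpm.

7.62 cpm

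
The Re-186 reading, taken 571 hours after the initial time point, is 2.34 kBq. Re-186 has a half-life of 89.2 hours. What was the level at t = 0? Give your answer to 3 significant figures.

Number of half-lives elapsed: n = 571/89.2 ≈ 6.4013.
A₀ = A × 2^n = 2.34 × 2^6.4013 = 2.34 × 84.527 ≈ 197.79 kBq.

198 kBq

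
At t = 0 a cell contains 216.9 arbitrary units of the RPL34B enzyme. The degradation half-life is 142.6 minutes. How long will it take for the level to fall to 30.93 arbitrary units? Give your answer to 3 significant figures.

401 minutes

Fraction remaining = 30.93/216.9 ≈ 0.1426.
n = log₂(216.9/30.93) = ln(7.0126)/ln 2 ≈ 2.81 half-lives.
t = n × t½ = 2.81 × 142.6 ≈ 400.7 minutes.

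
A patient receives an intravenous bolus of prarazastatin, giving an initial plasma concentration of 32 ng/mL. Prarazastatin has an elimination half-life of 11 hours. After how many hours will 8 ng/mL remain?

22 hours

8/32 = 1/4, so 2 half-lives have elapsed.
t = 2 × 11 = 22 hours.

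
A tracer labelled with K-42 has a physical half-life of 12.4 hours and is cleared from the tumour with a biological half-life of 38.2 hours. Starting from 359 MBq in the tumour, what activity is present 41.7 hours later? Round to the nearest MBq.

16 MBq

1/t_eff = 1/t_phys + 1/t_biol = 1/12.4 + 1/38.2 = 0.10682 per hour.
t_eff = 12.4 × 38.2 / (12.4 + 38.2) ≈ 9.3613 hours.
Remaining = 359 × (1/2)^(41.7/9.3613) = 359 × (1/2)^4.4545 ≈ 16.374 MBq.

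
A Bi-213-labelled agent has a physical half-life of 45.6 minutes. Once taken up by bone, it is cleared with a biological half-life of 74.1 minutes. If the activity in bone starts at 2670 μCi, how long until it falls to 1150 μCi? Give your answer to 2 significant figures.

34 minutes

1/t_eff = 1/t_phys + 1/t_biol = 1/45.6 + 1/74.1 = 0.035425 per minute.
t_eff = 45.6 × 74.1 / (45.6 + 74.1) ≈ 28.229 minutes.
n = log₂(2670/1150) ≈ 1.2152; t = 1.2152 × 28.229 ≈ 34.304 minutes.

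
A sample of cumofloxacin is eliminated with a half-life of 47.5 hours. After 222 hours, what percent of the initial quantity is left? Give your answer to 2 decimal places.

n = 222/47.5 ≈ 4.6737 half-lives.
Fraction remaining = (1/2)^4.6737 ≈ 0.039181, i.e. 3.9181%.

3.92%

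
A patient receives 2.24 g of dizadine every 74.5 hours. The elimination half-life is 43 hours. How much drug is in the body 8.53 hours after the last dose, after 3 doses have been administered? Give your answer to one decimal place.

2.7 g

The 3 doses were given 157.53, 83.03, 8.53 hours ago.
Total = 2.24·(1/2)^(157.53/43) + 2.24·(1/2)^(83.03/43) + 2.24·(1/2)^(8.53/43)
      = 0.17678 + 0.58746 + 1.9522 ≈ 2.7165 g.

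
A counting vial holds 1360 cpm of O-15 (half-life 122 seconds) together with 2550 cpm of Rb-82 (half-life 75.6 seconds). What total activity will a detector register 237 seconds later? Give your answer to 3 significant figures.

O-15: 1360 × (1/2)^(237/122) = 1360 × (1/2)^1.9426 ≈ 353.79 cpm.
Rb-82: 2550 × (1/2)^(237/75.6) = 2550 × (1/2)^3.1349 ≈ 290.29 cpm.
Total = 353.79 + 290.29 ≈ 644.09 cpm.

644 cpm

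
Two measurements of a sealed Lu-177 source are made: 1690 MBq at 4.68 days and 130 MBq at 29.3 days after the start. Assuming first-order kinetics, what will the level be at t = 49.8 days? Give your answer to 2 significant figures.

Over Δt = 29.3 − 4.68 = 24.62 days, the level fell by a factor of 1690/130 ≈ 13.
n = log₂(13) ≈ 3.7004 half-lives, so t½ = 24.62/3.7004 ≈ 6.6533 days.
From t = 29.3 to t = 49.8: 130 × (1/2)^((49.8−29.3)/6.6533) ≈ 15.361 MBq.

15 MBq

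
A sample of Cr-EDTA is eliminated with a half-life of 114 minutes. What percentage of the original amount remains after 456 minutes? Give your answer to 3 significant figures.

6.25%

n = 456/114 ≈ 4 half-lives.
Fraction remaining = (1/2)^4 ≈ 0.0625, i.e. 6.25%.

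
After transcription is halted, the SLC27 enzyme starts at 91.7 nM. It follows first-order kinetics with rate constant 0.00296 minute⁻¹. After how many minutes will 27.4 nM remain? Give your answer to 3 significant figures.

408 minutes

t½ = ln 2 / k = 0.69315 / 0.00296 ≈ 234.17 minutes.
Fraction remaining = 27.4/91.7 ≈ 0.2988.
n = log₂(91.7/27.4) = ln(3.3467)/ln 2 ≈ 1.7427 half-lives.
t = n × t½ = 1.7427 × 234.17 ≈ 408.1 minutes.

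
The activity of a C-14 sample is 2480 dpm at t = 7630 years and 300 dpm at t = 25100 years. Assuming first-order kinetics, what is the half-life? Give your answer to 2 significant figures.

Over Δt = 25100 − 7630 = 17470 years, the level fell by a factor of 2480/300 ≈ 8.2667.
n = log₂(8.2667) ≈ 3.0473 half-lives, so t½ = 17470/3.0473 ≈ 5732.9 years.

5700 years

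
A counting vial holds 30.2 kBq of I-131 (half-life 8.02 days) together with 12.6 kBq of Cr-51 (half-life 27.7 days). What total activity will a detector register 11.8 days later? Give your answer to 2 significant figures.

I-131: 30.2 × (1/2)^(11.8/8.02) = 30.2 × (1/2)^1.4713 ≈ 10.892 kBq.
Cr-51: 12.6 × (1/2)^(11.8/27.7) = 12.6 × (1/2)^0.42599 ≈ 9.3785 kBq.
Total = 10.892 + 9.3785 ≈ 20.27 kBq.

20 kBq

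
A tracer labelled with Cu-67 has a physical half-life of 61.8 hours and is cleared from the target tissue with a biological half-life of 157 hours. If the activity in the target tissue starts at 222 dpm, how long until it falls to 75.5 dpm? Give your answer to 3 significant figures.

69.0 hours

1/t_eff = 1/t_phys + 1/t_biol = 1/61.8 + 1/157 = 0.022551 per hour.
t_eff = 61.8 × 157 / (61.8 + 157) ≈ 44.345 hours.
n = log₂(222/75.5) ≈ 1.556; t = 1.556 × 44.345 ≈ 69.001 hours.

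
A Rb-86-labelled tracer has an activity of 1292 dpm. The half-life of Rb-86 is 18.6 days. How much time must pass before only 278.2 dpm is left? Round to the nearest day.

41 days

Fraction remaining = 278.2/1292 ≈ 0.21533.
n = log₂(1292/278.2) = ln(4.6441)/ln 2 ≈ 2.2154 half-lives.
t = n × t½ = 2.2154 × 18.6 ≈ 41.207 days.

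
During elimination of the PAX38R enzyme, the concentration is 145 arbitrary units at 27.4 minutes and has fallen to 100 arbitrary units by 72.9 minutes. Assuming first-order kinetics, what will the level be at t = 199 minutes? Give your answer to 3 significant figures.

35.7 arbitrary units

Over Δt = 72.9 − 27.4 = 45.5 minutes, the level fell by a factor of 145/100 ≈ 1.45.
n = log₂(1.45) ≈ 0.53605 half-lives, so t½ = 45.5/0.53605 ≈ 84.88 minutes.
From t = 72.9 to t = 199: 100 × (1/2)^((199−72.9)/84.88) ≈ 35.709 arbitrary units.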